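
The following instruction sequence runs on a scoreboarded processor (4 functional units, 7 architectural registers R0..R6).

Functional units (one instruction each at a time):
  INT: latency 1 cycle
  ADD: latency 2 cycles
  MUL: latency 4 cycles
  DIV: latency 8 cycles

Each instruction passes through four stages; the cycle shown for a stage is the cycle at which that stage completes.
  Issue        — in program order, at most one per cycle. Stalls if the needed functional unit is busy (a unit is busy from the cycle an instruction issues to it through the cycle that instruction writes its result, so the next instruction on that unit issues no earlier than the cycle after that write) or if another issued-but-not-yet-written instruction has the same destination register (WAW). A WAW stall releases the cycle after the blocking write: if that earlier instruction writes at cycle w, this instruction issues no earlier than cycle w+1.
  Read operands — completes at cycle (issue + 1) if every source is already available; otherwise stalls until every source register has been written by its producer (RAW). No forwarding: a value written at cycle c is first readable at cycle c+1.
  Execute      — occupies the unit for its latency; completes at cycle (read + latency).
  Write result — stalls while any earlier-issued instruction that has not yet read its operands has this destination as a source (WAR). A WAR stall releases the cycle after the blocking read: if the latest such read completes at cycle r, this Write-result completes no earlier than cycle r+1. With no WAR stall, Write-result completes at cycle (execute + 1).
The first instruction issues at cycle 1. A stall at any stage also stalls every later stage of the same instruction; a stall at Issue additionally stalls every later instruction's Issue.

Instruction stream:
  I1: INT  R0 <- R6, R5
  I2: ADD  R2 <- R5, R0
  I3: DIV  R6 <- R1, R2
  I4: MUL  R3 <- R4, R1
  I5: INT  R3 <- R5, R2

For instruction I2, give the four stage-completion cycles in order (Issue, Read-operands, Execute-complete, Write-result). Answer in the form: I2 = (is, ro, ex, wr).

I2 = (2, 5, 7, 8)

1) issue 1, read 2, done 3, write 4
2) issue 2, read 5, done 7, write 8  <RAW R0: wait I1 write@4>
3) issue 3, read 9, done 17, write 18  <RAW R2: wait I2 write@8>
4) issue 4, read 5, done 9, write 10
5) issue 11, read 12, done 13, write 14  <WAW R3: wait I4 write@10>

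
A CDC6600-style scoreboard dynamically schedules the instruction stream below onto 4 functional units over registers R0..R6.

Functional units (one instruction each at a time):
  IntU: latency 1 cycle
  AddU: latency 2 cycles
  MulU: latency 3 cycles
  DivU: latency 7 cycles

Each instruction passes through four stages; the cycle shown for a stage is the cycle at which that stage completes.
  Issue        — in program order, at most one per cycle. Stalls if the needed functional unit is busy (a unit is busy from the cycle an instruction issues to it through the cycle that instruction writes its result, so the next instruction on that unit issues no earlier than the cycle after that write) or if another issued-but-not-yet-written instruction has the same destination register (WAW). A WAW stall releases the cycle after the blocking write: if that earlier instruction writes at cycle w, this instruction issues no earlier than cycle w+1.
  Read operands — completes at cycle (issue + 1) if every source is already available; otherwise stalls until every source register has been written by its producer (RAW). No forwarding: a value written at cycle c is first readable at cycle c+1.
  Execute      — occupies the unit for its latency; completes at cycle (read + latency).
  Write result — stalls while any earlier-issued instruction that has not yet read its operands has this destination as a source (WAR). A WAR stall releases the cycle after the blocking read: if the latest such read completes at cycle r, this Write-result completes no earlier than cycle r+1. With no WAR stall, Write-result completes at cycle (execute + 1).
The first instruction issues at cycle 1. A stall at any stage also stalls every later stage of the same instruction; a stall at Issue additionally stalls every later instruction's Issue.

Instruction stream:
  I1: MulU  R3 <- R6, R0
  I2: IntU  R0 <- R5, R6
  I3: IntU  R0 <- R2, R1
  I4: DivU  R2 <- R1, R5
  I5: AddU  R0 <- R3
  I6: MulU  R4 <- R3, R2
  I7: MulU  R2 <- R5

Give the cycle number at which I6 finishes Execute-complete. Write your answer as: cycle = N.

[1] I1 issues→MulU
[2] I1 reads | I2 issues→IntU
[3] I2 reads
[4] I2 exec-done
[5] I1 exec-done | I2 writes R0
[6] I1 writes R3 | I3 issues→IntU
[7] I3 reads | I4 issues→DivU
[8] I3 exec-done | I4 reads
[9] I3 writes R0
[10] I5 issues→AddU
[11] I5 reads | I6 issues→MulU
[13] I5 exec-done
[14] I5 writes R0
[15] I4 exec-done
[16] I4 writes R2
[17] I6 reads
[20] I6 exec-done
[21] I6 writes R4
[22] I7 issues→MulU
[23] I7 reads
[26] I7 exec-done
[27] I7 writes R2

cycle = 20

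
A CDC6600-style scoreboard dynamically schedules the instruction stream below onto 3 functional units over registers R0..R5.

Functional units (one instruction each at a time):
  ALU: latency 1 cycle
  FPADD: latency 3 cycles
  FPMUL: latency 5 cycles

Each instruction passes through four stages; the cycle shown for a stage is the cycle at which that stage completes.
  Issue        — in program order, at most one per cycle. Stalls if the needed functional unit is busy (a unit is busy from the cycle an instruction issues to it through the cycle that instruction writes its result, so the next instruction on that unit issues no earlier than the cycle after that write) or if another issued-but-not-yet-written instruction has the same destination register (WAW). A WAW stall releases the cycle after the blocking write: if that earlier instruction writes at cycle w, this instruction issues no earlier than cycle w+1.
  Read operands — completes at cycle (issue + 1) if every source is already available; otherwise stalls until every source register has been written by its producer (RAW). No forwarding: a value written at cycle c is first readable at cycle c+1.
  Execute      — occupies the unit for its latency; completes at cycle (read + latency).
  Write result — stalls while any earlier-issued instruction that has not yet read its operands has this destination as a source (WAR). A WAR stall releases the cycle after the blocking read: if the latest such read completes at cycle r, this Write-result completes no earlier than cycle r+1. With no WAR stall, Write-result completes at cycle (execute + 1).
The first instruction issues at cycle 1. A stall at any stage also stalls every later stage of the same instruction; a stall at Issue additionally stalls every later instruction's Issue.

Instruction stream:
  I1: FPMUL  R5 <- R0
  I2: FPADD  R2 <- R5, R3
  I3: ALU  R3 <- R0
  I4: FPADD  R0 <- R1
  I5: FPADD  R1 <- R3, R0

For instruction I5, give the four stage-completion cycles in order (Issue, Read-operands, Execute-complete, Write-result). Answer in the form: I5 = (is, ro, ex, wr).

c1: I1 issues→FPMUL
c2: I1 reads | I2 issues→FPADD
c3: I3 issues→ALU
c4: I3 reads
c5: I3 exec-done
c7: I1 exec-done
c8: I1 writes R5
c9: I2 reads
c10: I3 writes R3
c12: I2 exec-done
c13: I2 writes R2
c14: I4 issues→FPADD
c15: I4 reads
c18: I4 exec-done
c19: I4 writes R0
c20: I5 issues→FPADD
c21: I5 reads
c24: I5 exec-done
c25: I5 writes R1

I5 = (20, 21, 24, 25)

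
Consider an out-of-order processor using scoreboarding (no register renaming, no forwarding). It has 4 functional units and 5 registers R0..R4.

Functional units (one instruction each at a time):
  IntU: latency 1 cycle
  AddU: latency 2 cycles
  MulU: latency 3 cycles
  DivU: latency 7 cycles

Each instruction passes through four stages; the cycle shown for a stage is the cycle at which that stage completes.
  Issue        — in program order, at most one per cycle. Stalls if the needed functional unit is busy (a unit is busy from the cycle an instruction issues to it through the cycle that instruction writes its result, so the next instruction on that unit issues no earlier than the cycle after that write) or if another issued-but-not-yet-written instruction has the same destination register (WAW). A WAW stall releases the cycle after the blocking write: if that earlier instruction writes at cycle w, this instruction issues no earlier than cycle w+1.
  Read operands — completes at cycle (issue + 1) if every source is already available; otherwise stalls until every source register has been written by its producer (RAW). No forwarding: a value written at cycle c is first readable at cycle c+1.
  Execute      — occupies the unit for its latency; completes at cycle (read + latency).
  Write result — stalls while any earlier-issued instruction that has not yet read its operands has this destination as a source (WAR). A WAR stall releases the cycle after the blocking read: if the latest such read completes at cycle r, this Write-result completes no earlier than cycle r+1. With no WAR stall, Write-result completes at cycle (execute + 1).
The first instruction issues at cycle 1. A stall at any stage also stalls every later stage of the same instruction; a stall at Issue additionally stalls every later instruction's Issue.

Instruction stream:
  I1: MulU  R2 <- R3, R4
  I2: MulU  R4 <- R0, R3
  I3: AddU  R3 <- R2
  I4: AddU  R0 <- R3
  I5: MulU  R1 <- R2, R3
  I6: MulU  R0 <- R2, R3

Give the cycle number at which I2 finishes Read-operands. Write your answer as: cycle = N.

c1: issue I1 (MulU)
c2: I1 read-ops
c5: I1 finished on MulU
c6: I1→R2
c7: issue I2 (MulU)
c8: I2 read-ops, issue I3 (AddU)
c9: I3 read-ops
c11: I2 finished on MulU, I3 finished on AddU
c12: I2→R4, I3→R3
c13: issue I4 (AddU)
c14: I4 read-ops, issue I5 (MulU)
c15: I5 read-ops
c16: I4 finished on AddU
c17: I4→R0
c18: I5 finished on MulU
c19: I5→R1
c20: issue I6 (MulU)
c21: I6 read-ops
c24: I6 finished on MulU
c25: I6→R0

cycle = 8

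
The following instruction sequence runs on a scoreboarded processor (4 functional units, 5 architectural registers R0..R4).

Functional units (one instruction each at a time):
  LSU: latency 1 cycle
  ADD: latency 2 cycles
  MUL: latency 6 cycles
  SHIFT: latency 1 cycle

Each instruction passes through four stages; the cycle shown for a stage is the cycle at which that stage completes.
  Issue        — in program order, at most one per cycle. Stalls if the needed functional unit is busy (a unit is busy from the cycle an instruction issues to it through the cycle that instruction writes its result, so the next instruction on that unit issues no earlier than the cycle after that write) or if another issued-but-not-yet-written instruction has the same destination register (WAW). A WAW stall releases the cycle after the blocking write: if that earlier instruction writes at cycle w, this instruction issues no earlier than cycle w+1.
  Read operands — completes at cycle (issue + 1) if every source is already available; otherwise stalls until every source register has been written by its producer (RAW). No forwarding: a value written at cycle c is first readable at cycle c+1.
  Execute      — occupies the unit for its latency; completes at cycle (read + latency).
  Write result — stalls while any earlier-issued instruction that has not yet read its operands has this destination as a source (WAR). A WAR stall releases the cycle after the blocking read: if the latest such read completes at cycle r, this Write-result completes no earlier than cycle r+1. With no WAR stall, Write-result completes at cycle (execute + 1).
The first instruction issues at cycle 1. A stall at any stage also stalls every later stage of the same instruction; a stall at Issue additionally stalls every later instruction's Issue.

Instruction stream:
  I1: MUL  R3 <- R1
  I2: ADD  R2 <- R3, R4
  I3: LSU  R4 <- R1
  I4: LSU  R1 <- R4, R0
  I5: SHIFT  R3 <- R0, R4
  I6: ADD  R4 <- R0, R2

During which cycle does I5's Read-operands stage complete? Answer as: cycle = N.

cycle = 14

t=1  issue I1 (MUL)
t=2  I1 read-ops | issue I2 (ADD)
t=3  issue I3 (LSU)
t=4  I3 read-ops
t=5  I3 finished on LSU
t=8  I1 finished on MUL
t=9  I1→R3
t=10  I2 read-ops
t=11  I3→R4
t=12  I2 finished on ADD | issue I4 (LSU)
t=13  I2→R2 | I4 read-ops | issue I5 (SHIFT)
t=14  I4 finished on LSU | I5 read-ops | issue I6 (ADD)
t=15  I4→R1 | I5 finished on SHIFT | I6 read-ops
t=16  I5→R3
t=17  I6 finished on ADD
t=18  I6→R4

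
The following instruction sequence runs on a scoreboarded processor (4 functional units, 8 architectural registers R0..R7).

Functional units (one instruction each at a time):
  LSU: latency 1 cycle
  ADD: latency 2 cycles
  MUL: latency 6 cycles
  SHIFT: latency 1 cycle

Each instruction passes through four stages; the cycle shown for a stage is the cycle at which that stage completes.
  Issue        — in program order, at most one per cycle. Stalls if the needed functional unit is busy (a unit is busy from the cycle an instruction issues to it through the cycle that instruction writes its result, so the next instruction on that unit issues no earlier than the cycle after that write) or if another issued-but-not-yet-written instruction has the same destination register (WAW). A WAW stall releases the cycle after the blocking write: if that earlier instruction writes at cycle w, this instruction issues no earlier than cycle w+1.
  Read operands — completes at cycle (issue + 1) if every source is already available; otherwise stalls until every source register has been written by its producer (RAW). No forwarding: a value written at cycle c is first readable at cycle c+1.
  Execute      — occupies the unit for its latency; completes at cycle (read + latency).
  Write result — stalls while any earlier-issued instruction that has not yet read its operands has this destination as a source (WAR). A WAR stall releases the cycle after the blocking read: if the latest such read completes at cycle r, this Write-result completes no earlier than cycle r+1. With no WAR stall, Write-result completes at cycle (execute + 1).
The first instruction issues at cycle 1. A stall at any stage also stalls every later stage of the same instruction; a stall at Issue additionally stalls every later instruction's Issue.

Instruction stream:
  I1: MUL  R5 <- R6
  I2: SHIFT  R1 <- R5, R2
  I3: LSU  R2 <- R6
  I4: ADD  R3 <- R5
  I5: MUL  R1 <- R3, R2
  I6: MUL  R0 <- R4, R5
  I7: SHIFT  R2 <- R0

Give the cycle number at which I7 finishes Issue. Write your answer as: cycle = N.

cycle = 23

[1] I1 dispatched to MUL
[2] I1 operands ready; I2 dispatched to SHIFT
[3] I3 dispatched to LSU
[4] I3 operands ready; I4 dispatched to ADD
[5] I3 complete
[8] I1 complete
[9] R5←I1
[10] I2 operands ready; I4 operands ready
[11] I2 complete; R2←I3
[12] R1←I2; I4 complete
[13] R3←I4; I5 dispatched to MUL
[14] I5 operands ready
[20] I5 complete
[21] R1←I5
[22] I6 dispatched to MUL
[23] I6 operands ready; I7 dispatched to SHIFT
[29] I6 complete
[30] R0←I6
[31] I7 operands ready
[32] I7 complete
[33] R2←I7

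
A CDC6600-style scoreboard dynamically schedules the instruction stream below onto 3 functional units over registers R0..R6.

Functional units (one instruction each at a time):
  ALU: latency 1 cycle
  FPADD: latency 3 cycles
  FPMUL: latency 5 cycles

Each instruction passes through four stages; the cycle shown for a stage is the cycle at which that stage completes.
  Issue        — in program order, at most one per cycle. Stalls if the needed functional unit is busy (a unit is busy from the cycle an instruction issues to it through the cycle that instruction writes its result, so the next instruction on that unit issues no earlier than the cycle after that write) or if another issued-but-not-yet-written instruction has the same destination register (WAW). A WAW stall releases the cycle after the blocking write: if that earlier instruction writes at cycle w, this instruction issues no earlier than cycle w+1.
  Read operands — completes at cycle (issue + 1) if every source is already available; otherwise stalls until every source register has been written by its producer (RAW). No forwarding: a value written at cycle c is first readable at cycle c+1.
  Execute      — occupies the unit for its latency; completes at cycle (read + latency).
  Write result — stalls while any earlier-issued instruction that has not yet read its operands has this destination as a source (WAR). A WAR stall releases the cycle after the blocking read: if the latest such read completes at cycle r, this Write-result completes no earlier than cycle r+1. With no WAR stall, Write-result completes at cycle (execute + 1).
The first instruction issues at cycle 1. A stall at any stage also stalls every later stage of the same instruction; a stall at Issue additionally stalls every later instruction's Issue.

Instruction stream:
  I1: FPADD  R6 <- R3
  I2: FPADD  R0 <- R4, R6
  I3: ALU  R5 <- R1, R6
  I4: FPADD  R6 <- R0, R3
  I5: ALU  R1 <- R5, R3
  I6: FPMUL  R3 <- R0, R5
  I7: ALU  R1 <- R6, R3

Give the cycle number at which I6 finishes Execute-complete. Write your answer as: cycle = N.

I1 -> (1, 2, 5, 6)
I2 -> (7, 8, 11, 12)  // struct: FPADD busy until I1 writes@6
I3 -> (8, 9, 10, 11)
I4 -> (13, 14, 17, 18)  // struct: FPADD busy until I2 writes@12
I5 -> (14, 15, 16, 17)
I6 -> (15, 16, 21, 22)
I7 -> (18, 23, 24, 25)  // struct: ALU busy until I5 writes@17, RAW R3: wait I6 write@22

cycle = 21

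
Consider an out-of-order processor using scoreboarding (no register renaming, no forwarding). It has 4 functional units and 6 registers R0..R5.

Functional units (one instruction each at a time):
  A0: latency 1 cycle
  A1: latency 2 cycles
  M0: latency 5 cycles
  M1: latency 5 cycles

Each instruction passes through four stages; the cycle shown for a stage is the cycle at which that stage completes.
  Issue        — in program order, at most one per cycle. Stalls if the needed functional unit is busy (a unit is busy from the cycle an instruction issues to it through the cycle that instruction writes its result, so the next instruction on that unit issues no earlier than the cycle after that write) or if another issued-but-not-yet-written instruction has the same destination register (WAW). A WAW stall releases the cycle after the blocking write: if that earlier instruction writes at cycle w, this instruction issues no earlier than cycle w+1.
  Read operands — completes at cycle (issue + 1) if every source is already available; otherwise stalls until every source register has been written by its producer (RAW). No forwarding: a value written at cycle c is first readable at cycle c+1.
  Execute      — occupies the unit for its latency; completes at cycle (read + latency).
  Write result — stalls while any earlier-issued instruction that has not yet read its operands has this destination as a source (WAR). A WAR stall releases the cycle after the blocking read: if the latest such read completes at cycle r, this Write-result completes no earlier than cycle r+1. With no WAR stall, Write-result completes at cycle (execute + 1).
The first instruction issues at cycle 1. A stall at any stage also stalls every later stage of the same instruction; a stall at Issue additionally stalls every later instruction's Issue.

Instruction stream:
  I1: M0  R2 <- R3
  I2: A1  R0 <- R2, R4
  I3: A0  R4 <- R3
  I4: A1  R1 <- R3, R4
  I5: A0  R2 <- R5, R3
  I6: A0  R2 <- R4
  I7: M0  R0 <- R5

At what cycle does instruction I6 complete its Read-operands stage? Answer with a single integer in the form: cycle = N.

cycle = 19

t=1  I1→M0
t=2  I1 RO, I2→A1
t=3  I3→A0
t=4  I3 RO
t=5  I3 EX
t=7  I1 EX
t=8  I1 WR R2
t=9  I2 RO
t=10  I3 WR R4
t=11  I2 EX
t=12  I2 WR R0
t=13  I4→A1
t=14  I4 RO, I5→A0
t=15  I5 RO
t=16  I4 EX, I5 EX
t=17  I4 WR R1, I5 WR R2
t=18  I6→A0
t=19  I6 RO, I7→M0
t=20  I6 EX, I7 RO
t=21  I6 WR R2
t=25  I7 EX
t=26  I7 WR R0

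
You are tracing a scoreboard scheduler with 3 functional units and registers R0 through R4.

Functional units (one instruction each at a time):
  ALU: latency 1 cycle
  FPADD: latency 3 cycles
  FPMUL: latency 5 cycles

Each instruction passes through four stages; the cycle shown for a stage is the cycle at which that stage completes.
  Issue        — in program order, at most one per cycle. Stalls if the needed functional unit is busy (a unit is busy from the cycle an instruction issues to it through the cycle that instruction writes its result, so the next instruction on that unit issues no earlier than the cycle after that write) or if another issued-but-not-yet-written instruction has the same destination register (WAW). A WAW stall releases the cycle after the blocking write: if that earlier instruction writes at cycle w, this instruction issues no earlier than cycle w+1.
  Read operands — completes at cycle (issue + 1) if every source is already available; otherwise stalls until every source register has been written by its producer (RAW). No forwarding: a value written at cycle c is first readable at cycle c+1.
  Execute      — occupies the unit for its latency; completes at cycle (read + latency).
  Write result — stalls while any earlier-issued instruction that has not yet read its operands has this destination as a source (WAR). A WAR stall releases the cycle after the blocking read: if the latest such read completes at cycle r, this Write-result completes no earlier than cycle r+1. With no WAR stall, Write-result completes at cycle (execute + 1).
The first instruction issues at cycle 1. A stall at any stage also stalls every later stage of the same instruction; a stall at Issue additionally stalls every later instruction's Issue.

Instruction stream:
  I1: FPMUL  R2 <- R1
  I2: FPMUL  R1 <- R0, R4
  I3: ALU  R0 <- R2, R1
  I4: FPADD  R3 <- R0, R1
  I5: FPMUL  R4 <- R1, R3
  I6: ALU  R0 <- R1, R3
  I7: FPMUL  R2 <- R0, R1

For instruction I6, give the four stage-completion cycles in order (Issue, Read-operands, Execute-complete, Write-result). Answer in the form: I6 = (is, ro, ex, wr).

I6 = (20, 25, 26, 27)

[1] I1→FPMUL
[2] I1 RO
[7] I1 EX
[8] I1 WR R2
[9] I2→FPMUL
[10] I2 RO; I3→ALU
[11] I4→FPADD
[15] I2 EX
[16] I2 WR R1
[17] I3 RO; I5→FPMUL
[18] I3 EX
[19] I3 WR R0
[20] I4 RO; I6→ALU
[23] I4 EX
[24] I4 WR R3
[25] I5 RO; I6 RO
[26] I6 EX
[27] I6 WR R0
[30] I5 EX
[31] I5 WR R4
[32] I7→FPMUL
[33] I7 RO
[38] I7 EX
[39] I7 WR R2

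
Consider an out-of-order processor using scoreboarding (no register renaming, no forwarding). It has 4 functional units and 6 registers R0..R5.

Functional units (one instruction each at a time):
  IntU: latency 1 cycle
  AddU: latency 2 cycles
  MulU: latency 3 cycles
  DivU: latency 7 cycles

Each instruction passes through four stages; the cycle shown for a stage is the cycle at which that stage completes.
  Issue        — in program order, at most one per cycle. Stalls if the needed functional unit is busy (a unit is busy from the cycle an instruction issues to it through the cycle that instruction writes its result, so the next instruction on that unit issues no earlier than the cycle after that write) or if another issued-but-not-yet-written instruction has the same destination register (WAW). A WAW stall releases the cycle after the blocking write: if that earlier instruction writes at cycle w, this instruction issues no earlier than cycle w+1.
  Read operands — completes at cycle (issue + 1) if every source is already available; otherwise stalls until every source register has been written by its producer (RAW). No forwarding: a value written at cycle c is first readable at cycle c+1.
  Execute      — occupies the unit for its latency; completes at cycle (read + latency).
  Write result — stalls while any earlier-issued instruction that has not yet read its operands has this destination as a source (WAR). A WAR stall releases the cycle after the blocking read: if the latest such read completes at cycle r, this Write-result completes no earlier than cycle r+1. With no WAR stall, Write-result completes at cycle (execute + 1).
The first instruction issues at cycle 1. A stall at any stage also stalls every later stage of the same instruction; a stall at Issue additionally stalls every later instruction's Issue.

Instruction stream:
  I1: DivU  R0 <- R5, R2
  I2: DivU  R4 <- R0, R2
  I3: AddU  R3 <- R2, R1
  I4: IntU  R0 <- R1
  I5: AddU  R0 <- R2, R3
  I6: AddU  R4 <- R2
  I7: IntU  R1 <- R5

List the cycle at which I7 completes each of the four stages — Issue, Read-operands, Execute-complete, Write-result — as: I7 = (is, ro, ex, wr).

[I1] 1/2/9/10
[I2] 11/12/19/20  (struct: DivU busy until I1 writes@10)
[I3] 12/13/15/16
[I4] 13/14/15/16
[I5] 17/18/20/21  (WAW R0: wait I4 write@16)
[I6] 22/23/25/26  (struct: AddU busy until I5 writes@21)
[I7] 23/24/25/26

I7 = (23, 24, 25, 26)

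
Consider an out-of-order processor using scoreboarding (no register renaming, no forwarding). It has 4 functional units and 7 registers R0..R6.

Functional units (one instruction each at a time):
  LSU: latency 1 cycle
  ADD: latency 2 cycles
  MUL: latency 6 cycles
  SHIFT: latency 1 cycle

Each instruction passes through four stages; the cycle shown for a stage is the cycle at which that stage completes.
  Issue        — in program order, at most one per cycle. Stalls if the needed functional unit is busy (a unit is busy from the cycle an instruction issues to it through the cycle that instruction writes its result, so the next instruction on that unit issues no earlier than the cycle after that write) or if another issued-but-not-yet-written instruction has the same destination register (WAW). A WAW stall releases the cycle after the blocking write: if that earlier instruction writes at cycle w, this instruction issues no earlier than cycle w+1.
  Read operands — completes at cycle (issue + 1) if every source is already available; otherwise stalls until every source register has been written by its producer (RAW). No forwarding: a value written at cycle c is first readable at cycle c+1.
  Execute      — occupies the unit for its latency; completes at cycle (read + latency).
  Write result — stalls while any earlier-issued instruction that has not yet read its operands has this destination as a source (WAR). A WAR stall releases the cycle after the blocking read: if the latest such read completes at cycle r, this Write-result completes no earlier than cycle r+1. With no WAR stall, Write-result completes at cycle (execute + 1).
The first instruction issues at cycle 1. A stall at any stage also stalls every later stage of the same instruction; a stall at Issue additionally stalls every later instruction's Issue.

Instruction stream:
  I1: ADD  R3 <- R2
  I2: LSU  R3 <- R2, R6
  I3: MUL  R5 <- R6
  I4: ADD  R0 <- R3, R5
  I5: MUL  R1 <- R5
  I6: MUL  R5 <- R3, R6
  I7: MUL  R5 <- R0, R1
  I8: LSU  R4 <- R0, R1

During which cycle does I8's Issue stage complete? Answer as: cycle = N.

t=1  issue I1 (ADD)
t=2  I1 read-ops
t=4  I1 finished on ADD
t=5  I1→R3
t=6  issue I2 (LSU)
t=7  I2 read-ops | issue I3 (MUL)
t=8  I2 finished on LSU | I3 read-ops | issue I4 (ADD)
t=9  I2→R3
t=14  I3 finished on MUL
t=15  I3→R5
t=16  I4 read-ops | issue I5 (MUL)
t=17  I5 read-ops
t=18  I4 finished on ADD
t=19  I4→R0
t=23  I5 finished on MUL
t=24  I5→R1
t=25  issue I6 (MUL)
t=26  I6 read-ops
t=32  I6 finished on MUL
t=33  I6→R5
t=34  issue I7 (MUL)
t=35  I7 read-ops | issue I8 (LSU)
t=36  I8 read-ops
t=37  I8 finished on LSU
t=38  I8→R4
t=41  I7 finished on MUL
t=42  I7→R5

cycle = 35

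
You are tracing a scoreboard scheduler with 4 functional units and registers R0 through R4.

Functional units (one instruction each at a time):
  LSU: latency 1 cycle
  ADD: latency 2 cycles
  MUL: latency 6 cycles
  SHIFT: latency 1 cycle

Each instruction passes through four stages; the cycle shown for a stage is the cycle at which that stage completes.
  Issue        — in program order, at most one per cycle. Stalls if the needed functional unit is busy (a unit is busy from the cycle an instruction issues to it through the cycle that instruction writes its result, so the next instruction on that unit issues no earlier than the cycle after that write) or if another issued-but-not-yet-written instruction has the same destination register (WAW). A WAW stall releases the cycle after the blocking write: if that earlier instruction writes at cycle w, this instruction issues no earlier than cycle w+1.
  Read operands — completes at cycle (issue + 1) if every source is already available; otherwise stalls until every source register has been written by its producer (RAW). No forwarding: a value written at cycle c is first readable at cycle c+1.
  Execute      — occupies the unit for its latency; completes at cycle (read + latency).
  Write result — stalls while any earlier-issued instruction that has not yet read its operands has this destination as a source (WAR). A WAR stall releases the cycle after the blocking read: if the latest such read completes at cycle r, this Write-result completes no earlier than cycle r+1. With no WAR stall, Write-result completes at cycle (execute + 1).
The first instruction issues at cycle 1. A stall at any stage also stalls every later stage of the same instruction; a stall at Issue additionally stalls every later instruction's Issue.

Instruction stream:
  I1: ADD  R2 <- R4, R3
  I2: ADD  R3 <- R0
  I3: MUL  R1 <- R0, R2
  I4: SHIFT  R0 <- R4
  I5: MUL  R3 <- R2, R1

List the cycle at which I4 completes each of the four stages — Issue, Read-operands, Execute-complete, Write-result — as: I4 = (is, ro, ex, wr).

c1: I1 issues→ADD
c2: I1 reads
c4: I1 exec-done
c5: I1 writes R2
c6: I2 issues→ADD
c7: I2 reads; I3 issues→MUL
c8: I3 reads; I4 issues→SHIFT
c9: I2 exec-done; I4 reads
c10: I2 writes R3; I4 exec-done
c11: I4 writes R0
c14: I3 exec-done
c15: I3 writes R1
c16: I5 issues→MUL
c17: I5 reads
c23: I5 exec-done
c24: I5 writes R3

I4 = (8, 9, 10, 11)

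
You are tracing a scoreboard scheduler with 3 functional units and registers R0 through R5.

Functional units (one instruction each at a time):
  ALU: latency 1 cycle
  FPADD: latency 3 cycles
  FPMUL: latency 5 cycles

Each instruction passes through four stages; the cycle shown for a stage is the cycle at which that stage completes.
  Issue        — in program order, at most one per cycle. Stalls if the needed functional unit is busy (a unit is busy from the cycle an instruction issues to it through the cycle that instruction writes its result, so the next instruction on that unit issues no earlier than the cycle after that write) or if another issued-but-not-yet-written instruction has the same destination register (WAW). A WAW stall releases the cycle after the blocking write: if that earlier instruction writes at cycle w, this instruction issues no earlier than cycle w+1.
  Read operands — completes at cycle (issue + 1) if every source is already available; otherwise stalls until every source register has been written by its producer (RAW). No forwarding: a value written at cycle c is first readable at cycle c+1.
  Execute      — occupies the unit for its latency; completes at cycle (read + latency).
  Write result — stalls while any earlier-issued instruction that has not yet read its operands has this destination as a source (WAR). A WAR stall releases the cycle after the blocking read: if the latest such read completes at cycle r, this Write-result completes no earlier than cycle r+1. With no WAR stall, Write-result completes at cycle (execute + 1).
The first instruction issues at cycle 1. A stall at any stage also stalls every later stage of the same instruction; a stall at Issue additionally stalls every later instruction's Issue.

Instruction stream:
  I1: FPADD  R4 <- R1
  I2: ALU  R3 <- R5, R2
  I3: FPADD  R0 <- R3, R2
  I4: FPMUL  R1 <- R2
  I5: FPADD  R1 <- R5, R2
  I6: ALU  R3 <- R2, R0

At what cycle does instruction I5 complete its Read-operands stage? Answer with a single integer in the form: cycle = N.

cycle = 17

1) issue 1, read 2, done 5, write 6
2) issue 2, read 3, done 4, write 5
3) issue 7, read 8, done 11, write 12  <struct: FPADD busy until I1 writes@6>
4) issue 8, read 9, done 14, write 15
5) issue 16, read 17, done 20, write 21  <WAW R1: wait I4 write@15>
6) issue 17, read 18, done 19, write 20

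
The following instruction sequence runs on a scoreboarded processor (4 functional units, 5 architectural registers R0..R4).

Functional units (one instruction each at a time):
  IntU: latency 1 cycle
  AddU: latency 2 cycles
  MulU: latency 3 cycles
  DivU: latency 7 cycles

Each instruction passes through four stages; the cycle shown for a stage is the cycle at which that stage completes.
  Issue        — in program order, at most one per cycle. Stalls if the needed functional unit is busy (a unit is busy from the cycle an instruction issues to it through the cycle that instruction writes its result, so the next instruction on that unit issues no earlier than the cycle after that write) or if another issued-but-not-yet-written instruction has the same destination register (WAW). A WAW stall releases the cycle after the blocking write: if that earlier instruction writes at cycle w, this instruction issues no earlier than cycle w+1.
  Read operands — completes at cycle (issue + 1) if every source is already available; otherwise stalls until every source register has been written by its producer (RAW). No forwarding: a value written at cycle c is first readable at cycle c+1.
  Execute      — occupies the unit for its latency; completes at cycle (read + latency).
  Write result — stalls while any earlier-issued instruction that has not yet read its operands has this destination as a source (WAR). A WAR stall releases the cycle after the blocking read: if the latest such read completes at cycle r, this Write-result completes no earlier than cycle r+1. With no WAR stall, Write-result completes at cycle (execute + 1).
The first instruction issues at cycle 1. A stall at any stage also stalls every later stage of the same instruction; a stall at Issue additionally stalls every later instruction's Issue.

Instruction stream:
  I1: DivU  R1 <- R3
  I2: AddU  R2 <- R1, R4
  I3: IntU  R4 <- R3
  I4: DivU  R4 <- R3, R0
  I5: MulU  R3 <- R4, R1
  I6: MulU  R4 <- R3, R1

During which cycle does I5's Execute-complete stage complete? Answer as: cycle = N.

[1] I1 issues→DivU
[2] I1 reads; I2 issues→AddU
[3] I3 issues→IntU
[4] I3 reads
[5] I3 exec-done
[9] I1 exec-done
[10] I1 writes R1
[11] I2 reads
[12] I3 writes R4
[13] I2 exec-done; I4 issues→DivU
[14] I2 writes R2; I4 reads; I5 issues→MulU
[21] I4 exec-done
[22] I4 writes R4
[23] I5 reads
[26] I5 exec-done
[27] I5 writes R3
[28] I6 issues→MulU
[29] I6 reads
[32] I6 exec-done
[33] I6 writes R4

cycle = 26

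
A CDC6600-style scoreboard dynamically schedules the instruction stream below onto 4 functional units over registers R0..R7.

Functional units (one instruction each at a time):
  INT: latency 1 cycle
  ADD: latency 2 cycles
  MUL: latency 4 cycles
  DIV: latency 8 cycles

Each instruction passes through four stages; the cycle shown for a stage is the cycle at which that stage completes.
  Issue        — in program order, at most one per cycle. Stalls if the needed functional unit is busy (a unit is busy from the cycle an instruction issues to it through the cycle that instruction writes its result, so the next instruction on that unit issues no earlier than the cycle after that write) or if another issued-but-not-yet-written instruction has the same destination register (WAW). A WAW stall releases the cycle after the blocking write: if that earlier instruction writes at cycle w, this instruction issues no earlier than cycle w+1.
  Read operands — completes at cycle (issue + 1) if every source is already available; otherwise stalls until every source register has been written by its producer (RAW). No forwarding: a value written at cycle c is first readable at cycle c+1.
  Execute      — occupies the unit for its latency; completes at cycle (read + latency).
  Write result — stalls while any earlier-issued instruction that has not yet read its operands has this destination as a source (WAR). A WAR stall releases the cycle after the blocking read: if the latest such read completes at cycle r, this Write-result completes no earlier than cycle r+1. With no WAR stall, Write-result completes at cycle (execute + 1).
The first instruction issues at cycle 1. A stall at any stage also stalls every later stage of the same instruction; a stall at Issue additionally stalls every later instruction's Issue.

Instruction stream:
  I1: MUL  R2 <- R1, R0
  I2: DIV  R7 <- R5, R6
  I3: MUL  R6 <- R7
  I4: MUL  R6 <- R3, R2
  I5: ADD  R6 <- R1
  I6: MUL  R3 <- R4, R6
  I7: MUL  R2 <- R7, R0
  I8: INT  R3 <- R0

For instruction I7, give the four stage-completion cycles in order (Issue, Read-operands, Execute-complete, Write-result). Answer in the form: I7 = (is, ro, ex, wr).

cycle 1: I1 issues→MUL
cycle 2: I1 reads · I2 issues→DIV
cycle 3: I2 reads
cycle 6: I1 exec-done
cycle 7: I1 writes R2
cycle 8: I3 issues→MUL
cycle 11: I2 exec-done
cycle 12: I2 writes R7
cycle 13: I3 reads
cycle 17: I3 exec-done
cycle 18: I3 writes R6
cycle 19: I4 issues→MUL
cycle 20: I4 reads
cycle 24: I4 exec-done
cycle 25: I4 writes R6
cycle 26: I5 issues→ADD
cycle 27: I5 reads · I6 issues→MUL
cycle 29: I5 exec-done
cycle 30: I5 writes R6
cycle 31: I6 reads
cycle 35: I6 exec-done
cycle 36: I6 writes R3
cycle 37: I7 issues→MUL
cycle 38: I7 reads · I8 issues→INT
cycle 39: I8 reads
cycle 40: I8 exec-done
cycle 41: I8 writes R3
cycle 42: I7 exec-done
cycle 43: I7 writes R2

I7 = (37, 38, 42, 43)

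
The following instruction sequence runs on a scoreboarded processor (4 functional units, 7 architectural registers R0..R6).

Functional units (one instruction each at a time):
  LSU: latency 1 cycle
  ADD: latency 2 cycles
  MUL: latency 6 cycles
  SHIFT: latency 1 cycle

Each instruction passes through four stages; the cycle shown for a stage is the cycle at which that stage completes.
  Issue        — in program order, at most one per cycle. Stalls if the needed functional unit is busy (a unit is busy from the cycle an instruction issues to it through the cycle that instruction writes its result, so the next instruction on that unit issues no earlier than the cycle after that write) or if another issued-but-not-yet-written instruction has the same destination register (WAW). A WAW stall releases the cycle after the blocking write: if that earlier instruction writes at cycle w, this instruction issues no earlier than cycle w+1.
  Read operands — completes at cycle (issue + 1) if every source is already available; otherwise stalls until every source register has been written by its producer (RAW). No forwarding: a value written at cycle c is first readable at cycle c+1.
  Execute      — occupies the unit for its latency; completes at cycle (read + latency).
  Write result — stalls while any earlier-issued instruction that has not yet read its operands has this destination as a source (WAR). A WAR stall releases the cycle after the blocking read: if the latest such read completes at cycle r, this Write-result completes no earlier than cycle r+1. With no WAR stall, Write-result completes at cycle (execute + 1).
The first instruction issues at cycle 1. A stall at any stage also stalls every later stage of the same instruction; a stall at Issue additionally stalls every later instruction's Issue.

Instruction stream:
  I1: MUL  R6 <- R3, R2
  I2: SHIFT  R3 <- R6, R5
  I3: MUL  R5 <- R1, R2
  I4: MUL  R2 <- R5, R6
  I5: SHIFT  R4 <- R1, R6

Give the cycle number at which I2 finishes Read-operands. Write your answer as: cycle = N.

cycle = 10

I1 -> (1, 2, 8, 9)
I2 -> (2, 10, 11, 12)  // RAW R6: wait I1 write@9
I3 -> (10, 11, 17, 18)  // struct: MUL busy until I1 writes@9
I4 -> (19, 20, 26, 27)  // struct: MUL busy until I3 writes@18
I5 -> (20, 21, 22, 23)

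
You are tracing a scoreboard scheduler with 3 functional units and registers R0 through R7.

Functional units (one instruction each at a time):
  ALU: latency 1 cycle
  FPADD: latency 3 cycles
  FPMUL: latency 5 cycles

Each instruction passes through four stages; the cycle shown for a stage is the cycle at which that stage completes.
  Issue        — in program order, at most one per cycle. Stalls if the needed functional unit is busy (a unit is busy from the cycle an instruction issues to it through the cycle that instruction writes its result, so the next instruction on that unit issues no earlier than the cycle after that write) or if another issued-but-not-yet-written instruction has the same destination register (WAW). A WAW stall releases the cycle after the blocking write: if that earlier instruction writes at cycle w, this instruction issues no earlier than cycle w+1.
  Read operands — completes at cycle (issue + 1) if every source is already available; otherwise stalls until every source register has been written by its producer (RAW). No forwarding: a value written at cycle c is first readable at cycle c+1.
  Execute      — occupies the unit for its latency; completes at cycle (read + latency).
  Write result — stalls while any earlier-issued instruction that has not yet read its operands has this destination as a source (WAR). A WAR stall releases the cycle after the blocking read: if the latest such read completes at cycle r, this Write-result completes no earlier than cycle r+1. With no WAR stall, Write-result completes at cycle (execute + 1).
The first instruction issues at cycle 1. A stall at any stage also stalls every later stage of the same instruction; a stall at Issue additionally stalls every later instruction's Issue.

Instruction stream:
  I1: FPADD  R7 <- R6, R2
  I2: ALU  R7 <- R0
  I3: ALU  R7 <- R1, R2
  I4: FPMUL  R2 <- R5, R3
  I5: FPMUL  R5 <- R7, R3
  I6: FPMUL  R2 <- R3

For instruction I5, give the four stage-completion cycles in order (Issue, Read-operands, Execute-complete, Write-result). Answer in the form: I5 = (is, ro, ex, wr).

I5 = (20, 21, 26, 27)

  I1 | 1 | 2 | 5 | 6
  I2 | 7 | 8 | 9 | 10   WAW R7: wait I1 write@6
  I3 | 11 | 12 | 13 | 14   struct: ALU busy until I2 writes@10
  I4 | 12 | 13 | 18 | 19
  I5 | 20 | 21 | 26 | 27   struct: FPMUL busy until I4 writes@19
  I6 | 28 | 29 | 34 | 35   struct: FPMUL busy until I5 writes@27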